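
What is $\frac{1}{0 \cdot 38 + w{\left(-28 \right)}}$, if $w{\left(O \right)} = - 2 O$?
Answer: $\frac{1}{56} \approx 0.017857$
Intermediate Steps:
$\frac{1}{0 \cdot 38 + w{\left(-28 \right)}} = \frac{1}{0 \cdot 38 - -56} = \frac{1}{0 + 56} = \frac{1}{56}$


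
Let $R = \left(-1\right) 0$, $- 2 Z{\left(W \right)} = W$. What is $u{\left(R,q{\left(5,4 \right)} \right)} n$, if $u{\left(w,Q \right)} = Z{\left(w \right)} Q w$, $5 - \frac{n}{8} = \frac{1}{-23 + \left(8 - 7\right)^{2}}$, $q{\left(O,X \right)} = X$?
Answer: $0$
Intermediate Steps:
$Z{\left(W \right)} = - \frac{W}{2}$
$R = 0$
$n = \frac{444}{11}$ ($n = 40 - \frac{8}{-23 + \left(8 - 7\right)^{2}} = 40 - \frac{8}{-23 + 1^{2}} = 40 - \frac{8}{-23 + 1} = 40 - \frac{8}{-22} = 40 - - \frac{4}{11} = 40 + \frac{4}{11} = \frac{444}{11} \approx 40.364$)
$u{\left(w,Q \right)} = - \frac{Q w^{2}}{2}$ ($u{\left(w,Q \right)} = - \frac{w}{2} Q w = - \frac{Q w}{2} w = - \frac{Q w^{2}}{2}$)
$u{\left(R,q{\left(5,4 \right)} \right)} n = \left(- \frac{1}{2}\right) 4 \cdot 0^{2} \cdot \frac{444}{11} = \left(- \frac{1}{2}\right) 4 \cdot 0 \cdot \frac{444}{11} = 0 \cdot \frac{444}{11} = 0$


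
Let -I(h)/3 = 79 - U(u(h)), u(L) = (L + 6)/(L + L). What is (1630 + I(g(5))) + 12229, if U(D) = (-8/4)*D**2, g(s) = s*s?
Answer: 17024617/1250 ≈ 13620.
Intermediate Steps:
u(L) = (6 + L)/(2*L) (u(L) = (6 + L)/((2*L)) = (6 + L)*(1/(2*L)) = (6 + L)/(2*L))
g(s) = s**2
U(D) = -2*D**2 (U(D) = (-8*1/4)*D**2 = -2*D**2)
I(h) = -237 - 3*(6 + h)**2/(2*h**2) (I(h) = -3*(79 - (-2)*((6 + h)/(2*h))**2) = -3*(79 - (-2)*(6 + h)**2/(4*h**2)) = -3*(79 - (-1)*(6 + h)**2/(2*h**2)) = -3*(79 + (6 + h)**2/(2*h**2)) = -237 - 3*(6 + h)**2/(2*h**2))
(1630 + I(g(5))) + 12229 = (1630 + (-477/2 - 54/(5**2)**2 - 18/(5**2))) + 12229 = (1630 + (-477/2 - 54/25**2 - 18/25)) + 12229 = (1630 + (-477/2 - 54*1/625 - 18*1/25)) + 12229 = (1630 + (-477/2 - 54/625 - 18/25)) + 12229 = (1630 - 299133/1250) + 12229 = 1738367/1250 + 12229 = 17024617/1250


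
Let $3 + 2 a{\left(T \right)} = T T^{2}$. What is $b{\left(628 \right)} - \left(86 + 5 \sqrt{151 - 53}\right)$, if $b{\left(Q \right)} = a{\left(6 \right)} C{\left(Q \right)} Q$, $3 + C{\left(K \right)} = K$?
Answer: $41801164 - 35 \sqrt{2} \approx 4.1801 \cdot 10^{7}$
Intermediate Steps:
$a{\left(T \right)} = - \frac{3}{2} + \frac{T^{3}}{2}$ ($a{\left(T \right)} = - \frac{3}{2} + \frac{T T^{2}}{2} = - \frac{3}{2} + \frac{T^{3}}{2}$)
$C{\left(K \right)} = -3 + K$
$b{\left(Q \right)} = Q \left(- \frac{639}{2} + \frac{213 Q}{2}\right)$ ($b{\left(Q \right)} = \left(- \frac{3}{2} + \frac{6^{3}}{2}\right) \left(-3 + Q\right) Q = \left(- \frac{3}{2} + \frac{1}{2} \cdot 216\right) \left(-3 + Q\right) Q = \left(- \frac{3}{2} + 108\right) \left(-3 + Q\right) Q = \frac{213 \left(-3 + Q\right)}{2} Q = \left(- \frac{639}{2} + \frac{213 Q}{2}\right) Q = Q \left(- \frac{639}{2} + \frac{213 Q}{2}\right)$)
$b{\left(628 \right)} - \left(86 + 5 \sqrt{151 - 53}\right) = \frac{213}{2} \cdot 628 \left(-3 + 628\right) - \left(86 + 5 \sqrt{151 - 53}\right) = \frac{213}{2} \cdot 628 \cdot 625 - \left(86 + 5 \sqrt{98}\right) = 41801250 - \left(86 + 5 \cdot 7 \sqrt{2}\right) = 41801250 - \left(86 + 35 \sqrt{2}\right) = 41801164 - 35 \sqrt{2}$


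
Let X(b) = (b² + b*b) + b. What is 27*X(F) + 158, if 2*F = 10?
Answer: 1643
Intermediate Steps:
F = 5 (F = (½)*10 = 5)
X(b) = b + 2*b² (X(b) = (b² + b²) + b = 2*b² + b = b + 2*b²)
27*X(F) + 158 = 27*(5*(1 + 2*5)) + 158 = 27*(5*(1 + 10)) + 158 = 27*(5*11) + 158 = 27*55 + 158 = 1485 + 158 = 1643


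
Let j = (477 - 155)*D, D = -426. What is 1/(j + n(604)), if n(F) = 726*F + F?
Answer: 1/301936 ≈ 3.3120e-6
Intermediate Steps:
n(F) = 727*F
j = -137172 (j = (477 - 155)*(-426) = 322*(-426) = -137172)
1/(j + n(604)) = 1/(-137172 + 727*604) = 1/(-137172 + 439108) = 1/301936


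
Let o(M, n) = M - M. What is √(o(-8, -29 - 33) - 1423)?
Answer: I*√1423 ≈ 37.723*I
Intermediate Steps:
o(M, n) = 0
√(o(-8, -29 - 33) - 1423) = √(0 - 1423) = √(-1423) = I*√1423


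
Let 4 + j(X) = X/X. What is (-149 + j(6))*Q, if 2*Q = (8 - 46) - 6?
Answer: 3344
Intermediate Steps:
j(X) = -3 (j(X) = -4 + X/X = -4 + 1 = -3)
Q = -22 (Q = ((8 - 46) - 6)/2 = (-38 - 6)/2 = (1/2)*(-44) = -22)
(-149 + j(6))*Q = (-149 - 3)*(-22) = -152*(-22) = 3344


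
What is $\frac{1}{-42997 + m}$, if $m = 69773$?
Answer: $\frac{1}{26776} \approx 3.7347 \cdot 10^{-5}$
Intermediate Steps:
$\frac{1}{-42997 + m} = \frac{1}{-42997 + 69773} = \frac{1}{26776}$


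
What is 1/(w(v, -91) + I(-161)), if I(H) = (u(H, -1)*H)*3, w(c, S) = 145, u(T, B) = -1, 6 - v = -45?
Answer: 1/628 ≈ 0.0015924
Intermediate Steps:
v = 51 (v = 6 - 1*(-45) = 6 + 45 = 51)
I(H) = -3*H (I(H) = -H*3 = -3*H)
1/(w(v, -91) + I(-161)) = 1/(145 - 3*(-161)) = 1/(145 + 483) = 1/628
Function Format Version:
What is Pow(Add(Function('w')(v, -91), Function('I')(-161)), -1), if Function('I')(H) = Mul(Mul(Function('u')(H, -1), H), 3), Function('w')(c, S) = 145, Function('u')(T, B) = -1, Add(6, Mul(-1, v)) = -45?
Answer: Rational(1, 628) ≈ 0.0015924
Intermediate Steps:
v = 51 (v = Add(6, Mul(-1, -45)) = Add(6, 45) = 51)
Function('I')(H) = Mul(-3, H) (Function('I')(H) = Mul(Mul(-1, H), 3) = Mul(-3, H))
Pow(Add(Function('w')(v, -91), Function('I')(-161)), -1) = Pow(Add(145, Mul(-3, -161)), -1) = Pow(Add(145, 483), -1) = Pow(628, -1) = Rational(1, 628)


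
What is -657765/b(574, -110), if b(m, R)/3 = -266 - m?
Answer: 14617/56 ≈ 261.02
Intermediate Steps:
b(m, R) = -798 - 3*m (b(m, R) = 3*(-266 - m) = -798 - 3*m)
-657765/b(574, -110) = -657765/(-798 - 3*574) = -657765/(-798 - 1722) = -657765/(-2520) = -657765*(-1/2520) = 14617/56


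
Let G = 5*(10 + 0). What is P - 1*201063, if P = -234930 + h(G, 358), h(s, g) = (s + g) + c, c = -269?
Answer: -435854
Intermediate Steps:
G = 50 (G = 5*10 = 50)
h(s, g) = -269 + g + s (h(s, g) = (s + g) - 269 = (g + s) - 269 = -269 + g + s)
P = -234791 (P = -234930 + (-269 + 358 + 50) = -234930 + 139 = -234791)
P - 1*201063 = -234791 - 1*201063 = -234791 - 201063 = -435854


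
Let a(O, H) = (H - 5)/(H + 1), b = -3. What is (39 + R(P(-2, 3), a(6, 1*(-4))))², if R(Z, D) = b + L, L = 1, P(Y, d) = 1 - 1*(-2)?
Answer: 1369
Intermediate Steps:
P(Y, d) = 3 (P(Y, d) = 1 + 2 = 3)
a(O, H) = (-5 + H)/(1 + H)
R(Z, D) = -2 (R(Z, D) = -3 + 1 = -2)
(39 + R(P(-2, 3), a(6, 1*(-4))))² = (39 - 2)² = 37² = 1369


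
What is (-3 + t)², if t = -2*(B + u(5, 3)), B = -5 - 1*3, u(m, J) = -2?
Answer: 289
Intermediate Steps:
B = -8 (B = -5 - 3 = -8)
t = 20 (t = -2*(-8 - 2) = -2*(-10) = 20)
(-3 + t)² = (-3 + 20)² = 17² = 289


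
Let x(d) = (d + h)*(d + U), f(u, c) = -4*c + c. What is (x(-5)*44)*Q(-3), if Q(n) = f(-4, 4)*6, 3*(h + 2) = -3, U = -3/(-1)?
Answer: -50688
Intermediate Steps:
U = 3 (U = -3*(-1) = 3)
h = -3 (h = -2 + (⅓)*(-3) = -2 - 1 = -3)
f(u, c) = -3*c
x(d) = (-3 + d)*(3 + d) (x(d) = (d - 3)*(d + 3) = (-3 + d)*(3 + d))
Q(n) = -72 (Q(n) = -3*4*6 = -12*6 = -72)
(x(-5)*44)*Q(-3) = ((-9 + (-5)²)*44)*(-72) = ((-9 + 25)*44)*(-72) = (16*44)*(-72) = 704*(-72) = -50688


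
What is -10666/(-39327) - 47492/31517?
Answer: -1531557562/1239469059 ≈ -1.2357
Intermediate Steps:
-10666/(-39327) - 47492/31517 = -10666*(-1/39327) - 47492*1/31517 = 10666/39327 - 47492/31517 = -1531557562/1239469059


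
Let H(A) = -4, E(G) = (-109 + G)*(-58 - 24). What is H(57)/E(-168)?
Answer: -2/11357 ≈ -0.00017610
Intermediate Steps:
E(G) = 8938 - 82*G (E(G) = (-109 + G)*(-82) = 8938 - 82*G)
H(57)/E(-168) = -4/(8938 - 82*(-168)) = -4/(8938 + 13776) = -4/22714 = -4*1/22714 = -2/11357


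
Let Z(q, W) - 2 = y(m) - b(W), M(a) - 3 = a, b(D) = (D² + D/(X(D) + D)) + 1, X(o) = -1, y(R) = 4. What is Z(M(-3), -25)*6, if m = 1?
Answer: -48435/13 ≈ -3725.8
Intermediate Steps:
b(D) = 1 + D² + D/(-1 + D) (b(D) = (D² + D/(-1 + D)) + 1 = 1 + D² + D/(-1 + D))
M(a) = 3 + a
Z(q, W) = 6 - (-1 + W³ - W² + 2*W)/(-1 + W) (Z(q, W) = 2 + (4 - (-1 + W³ - W² + 2*W)/(-1 + W)) = 6 - (-1 + W³ - W² + 2*W)/(-1 + W))
Z(M(-3), -25)*6 = ((-5 + (-25)² - 1*(-25)³ + 4*(-25))/(-1 - 25))*6 = ((-5 + 625 - 1*(-15625) - 100)/(-26))*6 = -(-5 + 625 + 15625 - 100)/26*6 = -1/26*16145*6 = -16145/26*6 = -48435/13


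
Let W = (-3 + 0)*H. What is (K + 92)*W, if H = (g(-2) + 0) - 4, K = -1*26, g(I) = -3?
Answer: 1386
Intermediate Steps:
K = -26
H = -7 (H = (-3 + 0) - 4 = -3 - 4 = -7)
W = 21 (W = (-3 + 0)*(-7) = -3*(-7) = 21)
(K + 92)*W = (-26 + 92)*21 = 66*21 = 1386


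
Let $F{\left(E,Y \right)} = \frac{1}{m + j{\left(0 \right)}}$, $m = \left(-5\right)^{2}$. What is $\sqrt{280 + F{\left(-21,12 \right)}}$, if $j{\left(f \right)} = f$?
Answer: $\frac{\sqrt{7001}}{5} \approx 16.734$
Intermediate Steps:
$m = 25$
$F{\left(E,Y \right)} = \frac{1}{25}$ ($F{\left(E,Y \right)} = \frac{1}{25 + 0} = \frac{1}{25}$)
$\sqrt{280 + F{\left(-21,12 \right)}} = \sqrt{280 + \frac{1}{25}} = \sqrt{\frac{7001}{25}} = \frac{\sqrt{7001}}{5}$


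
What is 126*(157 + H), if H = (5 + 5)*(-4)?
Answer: 14742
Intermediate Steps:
H = -40 (H = 10*(-4) = -40)
126*(157 + H) = 126*(157 - 40) = 126*117 = 14742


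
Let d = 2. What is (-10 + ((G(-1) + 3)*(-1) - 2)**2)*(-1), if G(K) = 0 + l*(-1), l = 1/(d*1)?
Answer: -41/4 ≈ -10.250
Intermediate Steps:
l = 1/2 (l = 1/(2*1) = (1/2)*1 = 1/2 ≈ 0.50000)
G(K) = -1/2 (G(K) = 0 + (1/2)*(-1) = 0 - 1/2 = -1/2)
(-10 + ((G(-1) + 3)*(-1) - 2)**2)*(-1) = (-10 + ((-1/2 + 3)*(-1) - 2)**2)*(-1) = (-10 + ((5/2)*(-1) - 2)**2)*(-1) = (-10 + (-5/2 - 2)**2)*(-1) = (-10 + (-9/2)**2)*(-1) = (-10 + 81/4)*(-1) = (41/4)*(-1) = -41/4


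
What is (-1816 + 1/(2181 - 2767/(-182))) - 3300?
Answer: -2044911062/399709 ≈ -5116.0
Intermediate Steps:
(-1816 + 1/(2181 - 2767/(-182))) - 3300 = (-1816 + 1/(2181 - 2767*(-1/182))) - 3300 = (-1816 + 1/(2181 + 2767/182)) - 3300 = (-1816 + 1/(399709/182)) - 3300 = (-1816 + 182/399709) - 3300 = -725871362/399709 - 3300 = -2044911062/399709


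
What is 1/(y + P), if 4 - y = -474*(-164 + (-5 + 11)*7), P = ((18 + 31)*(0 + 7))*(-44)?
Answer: -1/72916 ≈ -1.3714e-5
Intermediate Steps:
P = -15092 (P = (49*7)*(-44) = 343*(-44) = -15092)
y = -57824 (y = 4 - (-474)*(-164 + (-5 + 11)*7) = 4 - (-474)*(-164 + 6*7) = 4 - (-474)*(-164 + 42) = 4 - (-474)*(-122) = 4 - 1*57828 = 4 - 57828 = -57824)
1/(y + P) = 1/(-57824 - 15092) = 1/(-72916) = -1/72916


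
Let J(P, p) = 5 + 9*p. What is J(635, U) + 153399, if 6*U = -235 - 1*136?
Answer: 305695/2 ≈ 1.5285e+5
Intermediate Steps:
U = -371/6 (U = (-235 - 1*136)/6 = (-235 - 136)/6 = (⅙)*(-371) = -371/6 ≈ -61.833)
J(635, U) + 153399 = (5 + 9*(-371/6)) + 153399 = (5 - 1113/2) + 153399 = -1103/2 + 153399 = 305695/2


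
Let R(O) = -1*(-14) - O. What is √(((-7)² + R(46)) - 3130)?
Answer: I*√3113 ≈ 55.794*I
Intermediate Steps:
R(O) = 14 - O
√(((-7)² + R(46)) - 3130) = √(((-7)² + (14 - 1*46)) - 3130) = √((49 + (14 - 46)) - 3130) = √((49 - 32) - 3130) = √(17 - 3130) = √(-3113) = I*√3113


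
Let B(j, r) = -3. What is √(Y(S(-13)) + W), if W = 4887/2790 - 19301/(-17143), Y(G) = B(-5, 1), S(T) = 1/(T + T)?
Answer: I*√3600201430/171430 ≈ 0.35001*I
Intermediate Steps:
S(T) = 1/(2*T)
Y(G) = -3
W = 493289/171430 (W = 4887*(1/2790) - 19301*(-1/17143) = 543/310 + 19301/17143 = 493289/171430 ≈ 2.8775)
√(Y(S(-13)) + W) = √(-3 + 493289/171430) = √(-21001/171430) = I*√3600201430/171430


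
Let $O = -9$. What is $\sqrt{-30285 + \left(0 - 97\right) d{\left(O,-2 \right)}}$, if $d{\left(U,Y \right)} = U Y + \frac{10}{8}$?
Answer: $\frac{13 i \sqrt{761}}{2} \approx 179.31 i$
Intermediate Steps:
$d{\left(U,Y \right)} = \frac{5}{4} + U Y$ ($d{\left(U,Y \right)} = U Y + 10 \cdot \frac{1}{8} = U Y + \frac{5}{4} = \frac{5}{4} + U Y$)
$\sqrt{-30285 + \left(0 - 97\right) d{\left(O,-2 \right)}} = \sqrt{-30285 + \left(0 - 97\right) \left(\frac{5}{4} - -18\right)} = \sqrt{-30285 - 97 \left(\frac{5}{4} + 18\right)} = \sqrt{-30285 - \frac{7469}{4}} = \sqrt{- \frac{128609}{4}} = \frac{13 i \sqrt{761}}{2}$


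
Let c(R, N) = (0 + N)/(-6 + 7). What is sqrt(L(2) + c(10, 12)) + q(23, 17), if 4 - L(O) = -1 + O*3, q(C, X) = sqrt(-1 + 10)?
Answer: 3 + sqrt(11) ≈ 6.3166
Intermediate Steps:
q(C, X) = 3 (q(C, X) = sqrt(9) = 3)
L(O) = 5 - 3*O (L(O) = 4 - (-1 + O*3) = 4 - (-1 + 3*O) = 4 + (1 - 3*O) = 5 - 3*O)
c(R, N) = N (c(R, N) = N/1 = N*1 = N)
sqrt(L(2) + c(10, 12)) + q(23, 17) = sqrt((5 - 3*2) + 12) + 3 = sqrt((5 - 6) + 12) + 3 = sqrt(-1 + 12) + 3 = sqrt(11) + 3 = 3 + sqrt(11)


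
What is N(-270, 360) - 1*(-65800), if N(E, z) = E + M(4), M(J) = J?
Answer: 65534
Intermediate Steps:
N(E, z) = 4 + E (N(E, z) = E + 4 = 4 + E)
N(-270, 360) - 1*(-65800) = (4 - 270) - 1*(-65800) = -266 + 65800 = 65534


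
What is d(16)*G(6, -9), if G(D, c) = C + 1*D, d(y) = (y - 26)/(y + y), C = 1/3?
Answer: -95/48 ≈ -1.9792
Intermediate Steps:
C = 1/3 ≈ 0.33333
d(y) = (-26 + y)/(2*y) (d(y) = (-26 + y)/((2*y)) = (-26 + y)*(1/(2*y)) = (-26 + y)/(2*y))
G(D, c) = 1/3 + D (G(D, c) = 1/3 + 1*D = 1/3 + D)
d(16)*G(6, -9) = ((1/2)*(-26 + 16)/16)*(1/3 + 6) = ((1/2)*(1/16)*(-10))*(19/3) = -5/16*19/3 = -95/48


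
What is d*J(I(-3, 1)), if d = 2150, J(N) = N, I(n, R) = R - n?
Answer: 8600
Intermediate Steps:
d*J(I(-3, 1)) = 2150*(1 - 1*(-3)) = 2150*(1 + 3) = 2150*4 = 8600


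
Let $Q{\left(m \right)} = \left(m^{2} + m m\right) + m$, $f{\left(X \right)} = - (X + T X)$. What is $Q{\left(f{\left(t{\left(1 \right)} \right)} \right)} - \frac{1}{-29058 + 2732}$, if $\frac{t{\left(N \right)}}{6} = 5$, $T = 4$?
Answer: $\frac{1180721101}{26326} \approx 44850.0$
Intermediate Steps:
$t{\left(N \right)} = 30$ ($t{\left(N \right)} = 6 \cdot 5 = 30$)
$f{\left(X \right)} = - 5 X$ ($f{\left(X \right)} = - (X + 4 X) = - 5 X$)
$Q{\left(m \right)} = m + 2 m^{2}$ ($Q{\left(m \right)} = \left(m^{2} + m^{2}\right) + m = 2 m^{2} + m = m + 2 m^{2}$)
$Q{\left(f{\left(t{\left(1 \right)} \right)} \right)} - \frac{1}{-29058 + 2732} = \left(-5\right) 30 \left(1 + 2 \left(\left(-5\right) 30\right)\right) - \frac{1}{-29058 + 2732} = - 150 \left(1 + 2 \left(-150\right)\right) - \frac{1}{-26326} = - 150 \left(1 - 300\right) - - \frac{1}{26326} = \left(-150\right) \left(-299\right) + \frac{1}{26326} = 44850 + \frac{1}{26326} = \frac{1180721101}{26326}$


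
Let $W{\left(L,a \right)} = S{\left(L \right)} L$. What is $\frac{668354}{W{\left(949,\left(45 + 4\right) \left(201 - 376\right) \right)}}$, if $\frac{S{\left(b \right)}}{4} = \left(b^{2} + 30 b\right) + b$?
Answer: $\frac{334177}{1765177960} \approx 0.00018932$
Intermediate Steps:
$S{\left(b \right)} = 4 b^{2} + 124 b$ ($S{\left(b \right)} = 4 \left(\left(b^{2} + 30 b\right) + b\right) = 4 \left(b^{2} + 31 b\right) = 4 b^{2} + 124 b$)
$W{\left(L,a \right)} = 4 L^{2} \left(31 + L\right)$ ($W{\left(L,a \right)} = 4 L \left(31 + L\right) L = 4 L^{2} \left(31 + L\right)$)
$\frac{668354}{W{\left(949,\left(45 + 4\right) \left(201 - 376\right) \right)}} = \frac{668354}{4 \cdot 949^{2} \left(31 + 949\right)} = \frac{668354}{4 \cdot 900601 \cdot 980} = \frac{668354}{3530355920} = 668354 \cdot \frac{1}{3530355920} = \frac{334177}{1765177960}$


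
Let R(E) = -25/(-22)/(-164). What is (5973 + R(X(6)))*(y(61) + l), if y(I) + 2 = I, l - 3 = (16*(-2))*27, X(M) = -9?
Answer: -8641774159/1804 ≈ -4.7903e+6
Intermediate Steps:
R(E) = -25/3608 (R(E) = -25*(-1/22)*(-1/164) = (25/22)*(-1/164) = -25/3608)
l = -861 (l = 3 + (16*(-2))*27 = 3 - 32*27 = 3 - 864 = -861)
y(I) = -2 + I
(5973 + R(X(6)))*(y(61) + l) = (5973 - 25/3608)*((-2 + 61) - 861) = 21550559*(59 - 861)/3608 = (21550559/3608)*(-802) = -8641774159/1804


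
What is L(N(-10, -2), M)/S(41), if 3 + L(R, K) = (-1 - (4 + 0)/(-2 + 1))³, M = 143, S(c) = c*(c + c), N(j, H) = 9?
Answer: 12/1681 ≈ 0.0071386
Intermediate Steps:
S(c) = 2*c² (S(c) = c*(2*c) = 2*c²)
L(R, K) = 24 (L(R, K) = -3 + (-1 - (4 + 0)/(-2 + 1))³ = -3 + (-1 - 4/(-1))³ = -3 + (-1 - 4*(-1))³ = -3 + (-1 - 1*(-4))³ = -3 + (-1 + 4)³ = -3 + 3³ = -3 + 27 = 24)
L(N(-10, -2), M)/S(41) = 24/((2*41²)) = 24/((2*1681)) = 24/3362 = 24*(1/3362) = 12/1681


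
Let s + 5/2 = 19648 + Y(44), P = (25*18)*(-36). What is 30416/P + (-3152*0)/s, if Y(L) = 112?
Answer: -3802/2025 ≈ -1.8775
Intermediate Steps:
P = -16200 (P = 450*(-36) = -16200)
s = 39515/2 (s = -5/2 + (19648 + 112) = -5/2 + 19760 = 39515/2 ≈ 19758.)
30416/P + (-3152*0)/s = 30416/(-16200) + (-3152*0)/(39515/2) = 30416*(-1/16200) + 0*(2/39515) = -3802/2025 + 0 = -3802/2025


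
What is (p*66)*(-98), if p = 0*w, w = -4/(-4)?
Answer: 0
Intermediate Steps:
w = 1 (w = -4*(-¼) = 1)
p = 0 (p = 0*1 = 0)
(p*66)*(-98) = (0*66)*(-98) = 0*(-98) = 0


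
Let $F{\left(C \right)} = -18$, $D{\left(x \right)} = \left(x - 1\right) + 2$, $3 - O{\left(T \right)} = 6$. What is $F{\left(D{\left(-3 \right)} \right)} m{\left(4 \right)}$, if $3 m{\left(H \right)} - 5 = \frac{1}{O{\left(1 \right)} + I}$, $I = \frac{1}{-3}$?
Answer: $- \frac{141}{5} \approx -28.2$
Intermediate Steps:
$O{\left(T \right)} = -3$ ($O{\left(T \right)} = 3 - 6 = -3$)
$D{\left(x \right)} = 1 + x$ ($D{\left(x \right)} = \left(-1 + x\right) + 2 = 1 + x$)
$I = - \frac{1}{3} \approx -0.33333$
$m{\left(H \right)} = \frac{47}{30}$ ($m{\left(H \right)} = \frac{5}{3} + \frac{1}{3 \left(-3 - \frac{1}{3}\right)} = \frac{5}{3} + \frac{1}{3 \left(- \frac{10}{3}\right)} = \frac{5}{3} + \frac{1}{3} \left(- \frac{3}{10}\right) = \frac{5}{3} - \frac{1}{10} = \frac{47}{30}$)
$F{\left(D{\left(-3 \right)} \right)} m{\left(4 \right)} = \left(-18\right) \frac{47}{30} = - \frac{141}{5}$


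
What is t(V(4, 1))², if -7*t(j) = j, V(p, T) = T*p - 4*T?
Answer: 0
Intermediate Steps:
V(p, T) = -4*T + T*p
t(j) = -j/7
t(V(4, 1))² = (-(-4 + 4)/7)² = (-0/7)² = (-⅐*0)² = 0² = 0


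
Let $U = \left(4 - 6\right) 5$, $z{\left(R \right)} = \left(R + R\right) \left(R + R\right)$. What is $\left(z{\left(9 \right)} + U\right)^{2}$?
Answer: $98596$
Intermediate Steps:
$z{\left(R \right)} = 4 R^{2}$ ($z{\left(R \right)} = 2 R 2 R = 4 R^{2}$)
$U = -10$ ($U = \left(-2\right) 5 = -10$)
$\left(z{\left(9 \right)} + U\right)^{2} = \left(4 \cdot 9^{2} - 10\right)^{2} = \left(4 \cdot 81 - 10\right)^{2} = \left(324 - 10\right)^{2} = 314^{2} = 98596$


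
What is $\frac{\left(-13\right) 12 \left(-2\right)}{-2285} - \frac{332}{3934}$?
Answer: $- \frac{993014}{4494595} \approx -0.22094$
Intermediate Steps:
$\frac{\left(-13\right) 12 \left(-2\right)}{-2285} - \frac{332}{3934} = \left(-156\right) \left(-2\right) \left(- \frac{1}{2285}\right) - \frac{166}{1967} = 312 \left(- \frac{1}{2285}\right) - \frac{166}{1967} = - \frac{312}{2285} - \frac{166}{1967} = - \frac{993014}{4494595}$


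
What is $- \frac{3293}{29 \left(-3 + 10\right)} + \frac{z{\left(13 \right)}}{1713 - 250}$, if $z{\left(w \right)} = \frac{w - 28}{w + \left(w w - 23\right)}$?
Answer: $- \frac{5210958}{321233} \approx -16.222$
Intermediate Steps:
$z{\left(w \right)} = \frac{-28 + w}{-23 + w + w^{2}}$ ($z{\left(w \right)} = \frac{-28 + w}{w + \left(w^{2} - 23\right)} = \frac{-28 + w}{w + \left(-23 + w^{2}\right)} = \frac{-28 + w}{-23 + w + w^{2}}$)
$- \frac{3293}{29 \left(-3 + 10\right)} + \frac{z{\left(13 \right)}}{1713 - 250} = - \frac{3293}{29 \left(-3 + 10\right)} + \frac{\frac{1}{-23 + 13 + 13^{2}} \left(-28 + 13\right)}{1713 - 250} = - \frac{3293}{29 \cdot 7} + \frac{\frac{1}{-23 + 13 + 169} \left(-15\right)}{1713 - 250} = - \frac{3293}{203} + \frac{\frac{1}{159} \left(-15\right)}{1463} = \left(-3293\right) \frac{1}{203} + \frac{1}{159} \left(-15\right) \frac{1}{1463} = - \frac{3293}{203} - \frac{5}{77539} = - \frac{5210958}{321233}$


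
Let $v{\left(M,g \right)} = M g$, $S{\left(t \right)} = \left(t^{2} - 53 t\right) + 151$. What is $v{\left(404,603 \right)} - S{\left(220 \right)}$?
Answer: $206721$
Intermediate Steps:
$S{\left(t \right)} = 151 + t^{2} - 53 t$
$v{\left(404,603 \right)} - S{\left(220 \right)} = 404 \cdot 603 - \left(151 + 220^{2} - 11660\right) = 243612 - \left(151 + 48400 - 11660\right) = 243612 - 36891 = 206721$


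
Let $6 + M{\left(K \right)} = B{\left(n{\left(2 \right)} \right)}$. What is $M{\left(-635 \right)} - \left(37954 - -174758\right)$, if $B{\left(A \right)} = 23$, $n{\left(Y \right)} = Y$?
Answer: $-212695$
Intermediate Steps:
$M{\left(K \right)} = 17$ ($M{\left(K \right)} = -6 + 23 = 17$)
$M{\left(-635 \right)} - \left(37954 - -174758\right) = 17 - \left(37954 - -174758\right) = 17 - \left(37954 + 174758\right) = 17 - 212712 = -212695$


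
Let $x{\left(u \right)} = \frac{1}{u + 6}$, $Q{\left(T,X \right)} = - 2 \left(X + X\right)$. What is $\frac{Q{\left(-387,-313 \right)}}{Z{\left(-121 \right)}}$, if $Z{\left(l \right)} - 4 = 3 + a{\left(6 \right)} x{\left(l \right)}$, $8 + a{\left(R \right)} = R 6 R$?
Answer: $\frac{143980}{597} \approx 241.17$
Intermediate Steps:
$Q{\left(T,X \right)} = - 4 X$ ($Q{\left(T,X \right)} = - 2 \cdot 2 X = - 4 X$)
$a{\left(R \right)} = -8 + 6 R^{2}$ ($a{\left(R \right)} = -8 + R 6 R = -8 + 6 R R = -8 + 6 R^{2}$)
$x{\left(u \right)} = \frac{1}{6 + u}$
$Z{\left(l \right)} = 7 + \frac{208}{6 + l}$ ($Z{\left(l \right)} = 4 + \left(3 + \frac{-8 + 6 \cdot 6^{2}}{6 + l}\right) = 4 + \left(3 + \frac{-8 + 6 \cdot 36}{6 + l}\right) = 4 + \left(3 + \frac{-8 + 216}{6 + l}\right) = 4 + \left(3 + \frac{208}{6 + l}\right) = 7 + \frac{208}{6 + l}$)
$\frac{Q{\left(-387,-313 \right)}}{Z{\left(-121 \right)}} = \frac{\left(-4\right) \left(-313\right)}{\frac{1}{6 - 121} \left(250 + 7 \left(-121\right)\right)} = \frac{1252}{\frac{1}{-115} \left(250 - 847\right)} = \frac{1252}{\left(- \frac{1}{115}\right) \left(-597\right)} = \frac{1252}{\frac{597}{115}} = 1252 \cdot \frac{115}{597} = \frac{143980}{597}$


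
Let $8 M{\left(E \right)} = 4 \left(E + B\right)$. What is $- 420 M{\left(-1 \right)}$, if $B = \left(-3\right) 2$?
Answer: $1470$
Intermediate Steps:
$B = -6$
$M{\left(E \right)} = -3 + \frac{E}{2}$ ($M{\left(E \right)} = \frac{4 \left(E - 6\right)}{8} = \frac{4 \left(-6 + E\right)}{8} = \frac{-24 + 4 E}{8} = -3 + \frac{E}{2}$)
$- 420 M{\left(-1 \right)} = - 420 \left(-3 + \frac{1}{2} \left(-1\right)\right) = - 420 \left(-3 - \frac{1}{2}\right) = \left(-420\right) \left(- \frac{7}{2}\right) = 1470$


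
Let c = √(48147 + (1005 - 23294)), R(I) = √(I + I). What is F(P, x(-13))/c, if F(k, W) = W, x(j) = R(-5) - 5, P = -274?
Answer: √25858*(-5 + I*√10)/25858 ≈ -0.031094 + 0.019665*I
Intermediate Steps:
R(I) = √2*√I (R(I) = √(2*I) = √2*√I)
x(j) = -5 + I*√10 (x(j) = √2*√(-5) - 5 = √2*(I*√5) - 5 = I*√10 - 5 = -5 + I*√10)
c = √25858 (c = √(48147 - 22289) = √25858 ≈ 160.80)
F(P, x(-13))/c = (-5 + I*√10)/(√25858) = (-5 + I*√10)*(√25858/25858) = √25858*(-5 + I*√10)/25858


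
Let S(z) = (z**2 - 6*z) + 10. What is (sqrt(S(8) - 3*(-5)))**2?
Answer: 41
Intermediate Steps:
S(z) = 10 + z**2 - 6*z
(sqrt(S(8) - 3*(-5)))**2 = (sqrt((10 + 8**2 - 6*8) - 3*(-5)))**2 = (sqrt((10 + 64 - 48) + 15))**2 = (sqrt(26 + 15))**2 = (sqrt(41))**2 = 41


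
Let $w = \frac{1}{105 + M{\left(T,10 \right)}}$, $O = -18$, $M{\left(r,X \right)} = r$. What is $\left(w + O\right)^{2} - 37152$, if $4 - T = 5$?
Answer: $- \frac{398335391}{10816} \approx -36828.0$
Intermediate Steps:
$T = -1$ ($T = 4 - 5 = -1$)
$w = \frac{1}{104}$ ($w = \frac{1}{105 - 1} = \frac{1}{104} \approx 0.0096154$)
$\left(w + O\right)^{2} - 37152 = \left(\frac{1}{104} - 18\right)^{2} - 37152 = \left(- \frac{1871}{104}\right)^{2} - 37152 = \frac{3500641}{10816} - 37152 = - \frac{398335391}{10816}$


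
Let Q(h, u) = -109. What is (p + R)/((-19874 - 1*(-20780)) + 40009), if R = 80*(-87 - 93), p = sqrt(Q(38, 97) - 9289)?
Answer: -2880/8183 + I*sqrt(9398)/40915 ≈ -0.35195 + 0.0023694*I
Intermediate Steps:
p = I*sqrt(9398) (p = sqrt(-109 - 9289) = sqrt(-9398) = I*sqrt(9398) ≈ 96.943*I)
R = -14400 (R = 80*(-180) = -14400)
(p + R)/((-19874 - 1*(-20780)) + 40009) = (I*sqrt(9398) - 14400)/((-19874 - 1*(-20780)) + 40009) = (-14400 + I*sqrt(9398))/((-19874 + 20780) + 40009) = (-14400 + I*sqrt(9398))/(906 + 40009) = (-14400 + I*sqrt(9398))/40915 = (-14400 + I*sqrt(9398))*(1/40915) = -2880/8183 + I*sqrt(9398)/40915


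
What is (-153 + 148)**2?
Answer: 25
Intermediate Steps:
(-153 + 148)**2 = (-5)**2 = 25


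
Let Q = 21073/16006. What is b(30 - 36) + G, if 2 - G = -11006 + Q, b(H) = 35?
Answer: 176733185/16006 ≈ 11042.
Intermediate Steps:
Q = 21073/16006 (Q = 21073*(1/16006) = 21073/16006 ≈ 1.3166)
G = 176172975/16006 (G = 2 - (-11006 + 21073/16006) = 2 - 1*(-176140963/16006) = 2 + 176140963/16006 = 176172975/16006 ≈ 11007.)
b(30 - 36) + G = 35 + 176172975/16006 = 176733185/16006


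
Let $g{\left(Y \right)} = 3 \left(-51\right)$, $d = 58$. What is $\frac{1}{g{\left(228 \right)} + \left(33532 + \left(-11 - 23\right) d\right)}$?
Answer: $\frac{1}{31407} \approx 3.184 \cdot 10^{-5}$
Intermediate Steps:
$g{\left(Y \right)} = -153$
$\frac{1}{g{\left(228 \right)} + \left(33532 + \left(-11 - 23\right) d\right)} = \frac{1}{-153 + \left(33532 + \left(-11 - 23\right) 58\right)} = \frac{1}{-153 + \left(33532 - 1972\right)} = \frac{1}{-153 + 31560} = \frac{1}{31407}$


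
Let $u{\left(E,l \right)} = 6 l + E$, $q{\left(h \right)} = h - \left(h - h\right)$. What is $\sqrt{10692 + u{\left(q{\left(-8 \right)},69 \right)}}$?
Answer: $\sqrt{11098} \approx 105.35$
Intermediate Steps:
$q{\left(h \right)} = h$ ($q{\left(h \right)} = h - 0 = h + 0 = h$)
$u{\left(E,l \right)} = E + 6 l$
$\sqrt{10692 + u{\left(q{\left(-8 \right)},69 \right)}} = \sqrt{10692 + \left(-8 + 6 \cdot 69\right)} = \sqrt{10692 + \left(-8 + 414\right)} = \sqrt{10692 + 406} = \sqrt{11098}$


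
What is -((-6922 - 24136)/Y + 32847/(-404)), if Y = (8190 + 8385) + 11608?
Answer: 938274433/11385932 ≈ 82.406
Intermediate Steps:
Y = 28183 (Y = 16575 + 11608 = 28183)
-((-6922 - 24136)/Y + 32847/(-404)) = -((-6922 - 24136)/28183 + 32847/(-404)) = -(-31058*1/28183 + 32847*(-1/404)) = -(-31058/28183 - 32847/404) = -1*(-938274433/11385932) = 938274433/11385932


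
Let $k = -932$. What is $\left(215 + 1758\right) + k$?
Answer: $1041$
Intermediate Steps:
$\left(215 + 1758\right) + k = \left(215 + 1758\right) - 932 = 1973 - 932 = 1041$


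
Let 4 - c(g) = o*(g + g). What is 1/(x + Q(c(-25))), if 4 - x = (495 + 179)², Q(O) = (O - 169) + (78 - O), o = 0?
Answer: -1/454363 ≈ -2.2009e-6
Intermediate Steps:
c(g) = 4 (c(g) = 4 - 0*(g + g) = 4 - 0*2*g = 4 - 1*0 = 4 + 0 = 4)
Q(O) = -91 (Q(O) = (-169 + O) + (78 - O) = -91)
x = -454272 (x = 4 - (495 + 179)² = 4 - 1*674² = 4 - 1*454276 = 4 - 454276 = -454272)
1/(x + Q(c(-25))) = 1/(-454272 - 91) = 1/(-454363) = -1/454363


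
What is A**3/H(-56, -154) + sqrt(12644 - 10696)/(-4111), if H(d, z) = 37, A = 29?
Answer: 24389/37 - 2*sqrt(487)/4111 ≈ 659.15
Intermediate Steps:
A**3/H(-56, -154) + sqrt(12644 - 10696)/(-4111) = 29**3/37 + sqrt(12644 - 10696)/(-4111) = 24389*(1/37) + sqrt(1948)*(-1/4111) = 24389/37 + (2*sqrt(487))*(-1/4111) = 24389/37 - 2*sqrt(487)/4111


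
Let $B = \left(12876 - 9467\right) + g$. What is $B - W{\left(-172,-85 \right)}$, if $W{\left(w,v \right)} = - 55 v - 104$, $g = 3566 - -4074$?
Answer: $6478$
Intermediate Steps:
$g = 7640$ ($g = 3566 + 4074 = 7640$)
$W{\left(w,v \right)} = -104 - 55 v$
$B = 11049$ ($B = \left(12876 - 9467\right) + 7640 = 3409 + 7640 = 11049$)
$B - W{\left(-172,-85 \right)} = 11049 - \left(-104 - -4675\right) = 11049 - \left(-104 + 4675\right) = 11049 - 4571 = 6478$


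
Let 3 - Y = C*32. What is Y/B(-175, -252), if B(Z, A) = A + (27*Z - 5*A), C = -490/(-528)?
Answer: 881/122661 ≈ 0.0071824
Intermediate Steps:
C = 245/264 (C = -490*(-1/528) = 245/264 ≈ 0.92803)
Y = -881/33 (Y = 3 - 245*32/264 = 3 - 1*980/33 = 3 - 980/33 = -881/33 ≈ -26.697)
B(Z, A) = -4*A + 27*Z (B(Z, A) = A + (-5*A + 27*Z) = -4*A + 27*Z)
Y/B(-175, -252) = -881/(33*(-4*(-252) + 27*(-175))) = -881/(33*(1008 - 4725)) = -881/33/(-3717) = -881/33*(-1/3717) = 881/122661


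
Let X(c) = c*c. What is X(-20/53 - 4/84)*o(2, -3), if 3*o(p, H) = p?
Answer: 447458/3716307 ≈ 0.12040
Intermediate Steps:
o(p, H) = p/3
X(c) = c**2
X(-20/53 - 4/84)*o(2, -3) = (-20/53 - 4/84)**2*((1/3)*2) = (-20*1/53 - 4*1/84)**2*(2/3) = (-20/53 - 1/21)**2*(2/3) = (-473/1113)**2*(2/3) = (223729/1238769)*(2/3) = 447458/3716307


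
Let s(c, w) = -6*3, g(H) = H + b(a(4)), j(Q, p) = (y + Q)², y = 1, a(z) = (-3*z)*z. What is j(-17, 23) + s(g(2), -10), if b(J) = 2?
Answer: 238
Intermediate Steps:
a(z) = -3*z²
j(Q, p) = (1 + Q)²
g(H) = 2 + H (g(H) = H + 2 = 2 + H)
s(c, w) = -18 (s(c, w) = -1*18 = -18)
j(-17, 23) + s(g(2), -10) = (1 - 17)² - 18 = (-16)² - 18 = 256 - 18 = 238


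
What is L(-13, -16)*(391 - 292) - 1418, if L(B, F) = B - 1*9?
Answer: -3596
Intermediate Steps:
L(B, F) = -9 + B (L(B, F) = B - 9 = -9 + B)
L(-13, -16)*(391 - 292) - 1418 = (-9 - 13)*(391 - 292) - 1418 = -22*99 - 1418 = -2178 - 1418 = -3596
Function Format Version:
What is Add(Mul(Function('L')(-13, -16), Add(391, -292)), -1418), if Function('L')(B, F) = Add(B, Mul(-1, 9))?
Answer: -3596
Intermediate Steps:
Function('L')(B, F) = Add(-9, B) (Function('L')(B, F) = Add(B, -9) = Add(-9, B))
Add(Mul(Function('L')(-13, -16), Add(391, -292)), -1418) = Add(Mul(Add(-9, -13), Add(391, -292)), -1418) = Add(Mul(-22, 99), -1418) = Add(-2178, -1418) = -3596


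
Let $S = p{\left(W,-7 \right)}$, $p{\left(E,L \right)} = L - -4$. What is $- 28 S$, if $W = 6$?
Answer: $84$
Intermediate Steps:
$p{\left(E,L \right)} = 4 + L$ ($p{\left(E,L \right)} = L + 4 = 4 + L$)
$S = -3$ ($S = 4 - 7 = -3$)
$- 28 S = \left(-28\right) \left(-3\right) = 84$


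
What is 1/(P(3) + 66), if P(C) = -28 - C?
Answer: 1/35 ≈ 0.028571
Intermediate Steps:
1/(P(3) + 66) = 1/((-28 - 1*3) + 66) = 1/((-28 - 3) + 66) = 1/(-31 + 66) = 1/35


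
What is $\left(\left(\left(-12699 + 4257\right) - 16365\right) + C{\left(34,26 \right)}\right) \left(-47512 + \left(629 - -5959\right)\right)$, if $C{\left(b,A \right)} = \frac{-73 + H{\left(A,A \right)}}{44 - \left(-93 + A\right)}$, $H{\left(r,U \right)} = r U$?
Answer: $\frac{37554235992}{37} \approx 1.015 \cdot 10^{9}$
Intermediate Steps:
$H{\left(r,U \right)} = U r$
$C{\left(b,A \right)} = \frac{-73 + A^{2}}{137 - A}$ ($C{\left(b,A \right)} = \frac{-73 + A A}{44 - \left(-93 + A\right)} = \frac{-73 + A^{2}}{137 - A}$)
$\left(\left(\left(-12699 + 4257\right) - 16365\right) + C{\left(34,26 \right)}\right) \left(-47512 + \left(629 - -5959\right)\right) = \left(\left(\left(-12699 + 4257\right) - 16365\right) + \frac{73 - 26^{2}}{-137 + 26}\right) \left(-47512 + \left(629 - -5959\right)\right) = \left(\left(-8442 - 16365\right) + \frac{73 - 676}{-111}\right) \left(-47512 + \left(629 + 5959\right)\right) = \left(-24807 - \frac{73 - 676}{111}\right) \left(-47512 + 6588\right) = \left(-24807 - - \frac{201}{37}\right) \left(-40924\right) = \left(-24807 + \frac{201}{37}\right) \left(-40924\right) = \left(- \frac{917658}{37}\right) \left(-40924\right) = \frac{37554235992}{37}$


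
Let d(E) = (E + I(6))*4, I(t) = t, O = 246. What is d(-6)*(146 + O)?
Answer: 0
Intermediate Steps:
d(E) = 24 + 4*E (d(E) = (E + 6)*4 = (6 + E)*4 = 24 + 4*E)
d(-6)*(146 + O) = (24 + 4*(-6))*(146 + 246) = (24 - 24)*392 = 0*392 = 0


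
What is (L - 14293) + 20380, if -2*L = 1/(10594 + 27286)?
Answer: 461151119/75760 ≈ 6087.0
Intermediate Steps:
L = -1/75760 (L = -1/(2*(10594 + 27286)) = -½/37880 = -½*1/37880 = -1/75760 ≈ -1.3200e-5)
(L - 14293) + 20380 = (-1/75760 - 14293) + 20380 = -1082837681/75760 + 20380 = 461151119/75760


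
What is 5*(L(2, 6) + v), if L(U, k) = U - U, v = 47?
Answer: 235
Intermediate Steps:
L(U, k) = 0
5*(L(2, 6) + v) = 5*(0 + 47) = 5*47 = 235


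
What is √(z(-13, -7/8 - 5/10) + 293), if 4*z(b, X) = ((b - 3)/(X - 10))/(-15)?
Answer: √545881245/1365 ≈ 17.117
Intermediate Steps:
z(b, X) = -(-3 + b)/(60*(-10 + X)) (z(b, X) = (((b - 3)/(X - 10))/(-15))/4 = (((-3 + b)/(-10 + X))*(-1/15))/4 = (-(-3 + b)/(15*(-10 + X)))/4 = -(-3 + b)/(60*(-10 + X)))
√(z(-13, -7/8 - 5/10) + 293) = √((3 - 1*(-13))/(60*(-10 + (-7/8 - 5/10))) + 293) = √((3 + 13)/(60*(-10 + (-7*⅛ - 5*⅒))) + 293) = √((1/60)*16/(-10 + (-7/8 - ½)) + 293) = √((1/60)*16/(-10 - 11/8) + 293) = √((1/60)*16/(-91/8) + 293) = √((1/60)*(-8/91)*16 + 293) = √(-32/1365 + 293) = √(399913/1365) = √545881245/1365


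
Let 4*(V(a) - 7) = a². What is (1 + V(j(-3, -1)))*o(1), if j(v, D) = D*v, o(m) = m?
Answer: 41/4 ≈ 10.250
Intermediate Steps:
V(a) = 7 + a²/4
(1 + V(j(-3, -1)))*o(1) = (1 + (7 + (-1*(-3))²/4))*1 = (1 + (7 + (¼)*3²))*1 = (1 + (7 + (¼)*9))*1 = (1 + (7 + 9/4))*1 = (1 + 37/4)*1 = (41/4)*1 = 41/4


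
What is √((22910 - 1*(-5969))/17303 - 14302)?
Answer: I*√35383723661/1573 ≈ 119.58*I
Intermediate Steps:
√((22910 - 1*(-5969))/17303 - 14302) = √((22910 + 5969)*(1/17303) - 14302) = √(28879*(1/17303) - 14302) = √(28879/17303 - 14302) = √(-247438627/17303) = I*√35383723661/1573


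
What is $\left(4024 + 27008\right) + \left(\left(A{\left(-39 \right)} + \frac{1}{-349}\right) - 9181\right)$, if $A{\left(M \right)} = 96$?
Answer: $\frac{7659502}{349} \approx 21947.0$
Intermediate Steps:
$\left(4024 + 27008\right) + \left(\left(A{\left(-39 \right)} + \frac{1}{-349}\right) - 9181\right) = \left(4024 + 27008\right) - \left(9085 + \frac{1}{349}\right) = 31032 + \left(\left(96 - \frac{1}{349}\right) - 9181\right) = 31032 + \left(\frac{33503}{349} - 9181\right) = 31032 - \frac{3170666}{349} = \frac{7659502}{349}$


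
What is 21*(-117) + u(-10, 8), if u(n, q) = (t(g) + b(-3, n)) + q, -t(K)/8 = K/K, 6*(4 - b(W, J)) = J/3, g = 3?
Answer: -22072/9 ≈ -2452.4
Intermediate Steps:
b(W, J) = 4 - J/18 (b(W, J) = 4 - J/(6*3) = 4 - J/18)
t(K) = -8 (t(K) = -8*K/K = -8*1 = -8)
u(n, q) = -4 + q - n/18 (u(n, q) = (-8 + (4 - n/18)) + q = (-4 - n/18) + q = -4 + q - n/18)
21*(-117) + u(-10, 8) = 21*(-117) + (-4 + 8 - 1/18*(-10)) = -2457 + (-4 + 8 + 5/9) = -2457 + 41/9 = -22072/9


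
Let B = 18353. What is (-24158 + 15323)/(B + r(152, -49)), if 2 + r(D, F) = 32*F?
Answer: -8835/16783 ≈ -0.52643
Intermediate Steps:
r(D, F) = -2 + 32*F
(-24158 + 15323)/(B + r(152, -49)) = (-24158 + 15323)/(18353 + (-2 + 32*(-49))) = -8835/(18353 + (-2 - 1568)) = -8835/(18353 - 1570) = -8835/16783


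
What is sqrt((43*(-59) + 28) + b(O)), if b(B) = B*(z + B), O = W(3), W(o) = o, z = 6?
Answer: I*sqrt(2482) ≈ 49.82*I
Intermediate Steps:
O = 3
b(B) = B*(6 + B)
sqrt((43*(-59) + 28) + b(O)) = sqrt((43*(-59) + 28) + 3*(6 + 3)) = sqrt((-2537 + 28) + 3*9) = sqrt(-2509 + 27) = sqrt(-2482) = I*sqrt(2482)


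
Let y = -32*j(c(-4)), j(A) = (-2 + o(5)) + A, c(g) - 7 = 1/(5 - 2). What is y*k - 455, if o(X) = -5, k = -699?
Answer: 7001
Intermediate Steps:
c(g) = 22/3 (c(g) = 7 + 1/(5 - 2) = 7 + 1/3 = 22/3)
j(A) = -7 + A (j(A) = (-2 - 5) + A = -7 + A)
y = -32/3 (y = -32*(-7 + 22/3) = -32*1/3 = -32/3 ≈ -10.667)
y*k - 455 = -32/3*(-699) - 455 = 7456 - 455 = 7001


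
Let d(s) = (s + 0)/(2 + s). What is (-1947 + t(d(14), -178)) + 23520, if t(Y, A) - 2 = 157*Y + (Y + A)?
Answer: 86141/4 ≈ 21535.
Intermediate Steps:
d(s) = s/(2 + s)
t(Y, A) = 2 + A + 158*Y (t(Y, A) = 2 + (157*Y + (Y + A)) = 2 + (157*Y + (A + Y)) = 2 + (A + 158*Y) = 2 + A + 158*Y)
(-1947 + t(d(14), -178)) + 23520 = (-1947 + (2 - 178 + 158*(14/(2 + 14)))) + 23520 = (-1947 + (2 - 178 + 158*(14/16))) + 23520 = (-1947 + (2 - 178 + 158*(14*(1/16)))) + 23520 = (-1947 + (2 - 178 + 158*(7/8))) + 23520 = (-1947 + (2 - 178 + 553/4)) + 23520 = (-1947 - 151/4) + 23520 = -7939/4 + 23520 = 86141/4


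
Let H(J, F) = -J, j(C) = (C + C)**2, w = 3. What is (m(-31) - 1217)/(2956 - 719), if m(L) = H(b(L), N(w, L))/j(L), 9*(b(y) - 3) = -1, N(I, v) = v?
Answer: -21051679/38695626 ≈ -0.54403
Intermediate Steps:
j(C) = 4*C**2 (j(C) = (2*C)**2 = 4*C**2)
b(y) = 26/9 (b(y) = 3 + (1/9)*(-1) = 3 - 1/9 = 26/9)
m(L) = -13/(18*L**2) (m(L) = (-1*26/9)/((4*L**2)) = -13/(18*L**2))
(m(-31) - 1217)/(2956 - 719) = (-13/18/(-31)**2 - 1217)/(2956 - 719) = (-13/18*1/961 - 1217)/2237 = (-13/17298 - 1217)*(1/2237) = -21051679/17298*1/2237 = -21051679/38695626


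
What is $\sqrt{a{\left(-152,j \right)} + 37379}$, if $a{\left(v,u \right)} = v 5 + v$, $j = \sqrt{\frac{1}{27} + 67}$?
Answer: $\sqrt{36467} \approx 190.96$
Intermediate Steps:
$j = \frac{\sqrt{5430}}{9}$ ($j = \sqrt{\frac{1}{27} + 67} = \sqrt{\frac{1810}{27}} = \frac{\sqrt{5430}}{9} \approx 8.1876$)
$a{\left(v,u \right)} = 6 v$ ($a{\left(v,u \right)} = 5 v + v = 6 v$)
$\sqrt{a{\left(-152,j \right)} + 37379} = \sqrt{6 \left(-152\right) + 37379} = \sqrt{-912 + 37379} = \sqrt{36467}$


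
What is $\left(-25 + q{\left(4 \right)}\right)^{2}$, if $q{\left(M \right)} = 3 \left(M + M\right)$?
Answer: $1$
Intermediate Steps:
$q{\left(M \right)} = 6 M$ ($q{\left(M \right)} = 3 \cdot 2 M = 6 M$)
$\left(-25 + q{\left(4 \right)}\right)^{2} = \left(-25 + 6 \cdot 4\right)^{2} = \left(-25 + 24\right)^{2} = \left(-1\right)^{2} = 1$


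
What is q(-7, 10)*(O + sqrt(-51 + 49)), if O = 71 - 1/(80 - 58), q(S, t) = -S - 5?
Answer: 1561/11 + 2*I*sqrt(2) ≈ 141.91 + 2.8284*I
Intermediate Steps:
q(S, t) = -5 - S
O = 1561/22 (O = 71 - 1/22 = 1561/22 ≈ 70.955)
q(-7, 10)*(O + sqrt(-51 + 49)) = (-5 - 1*(-7))*(1561/22 + sqrt(-51 + 49)) = (-5 + 7)*(1561/22 + sqrt(-2)) = 2*(1561/22 + I*sqrt(2)) = 1561/11 + 2*I*sqrt(2)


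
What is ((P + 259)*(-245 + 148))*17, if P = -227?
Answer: -52768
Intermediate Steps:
((P + 259)*(-245 + 148))*17 = ((-227 + 259)*(-245 + 148))*17 = (32*(-97))*17 = -3104*17 = -52768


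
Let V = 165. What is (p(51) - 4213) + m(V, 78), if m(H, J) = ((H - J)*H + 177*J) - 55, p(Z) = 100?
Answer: 23993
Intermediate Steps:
m(H, J) = -55 + 177*J + H*(H - J) (m(H, J) = (H*(H - J) + 177*J) - 55 = (177*J + H*(H - J)) - 55 = -55 + 177*J + H*(H - J))
(p(51) - 4213) + m(V, 78) = (100 - 4213) + (-55 + 165**2 + 177*78 - 1*165*78) = -4113 + (-55 + 27225 + 13806 - 12870) = -4113 + 28106 = 23993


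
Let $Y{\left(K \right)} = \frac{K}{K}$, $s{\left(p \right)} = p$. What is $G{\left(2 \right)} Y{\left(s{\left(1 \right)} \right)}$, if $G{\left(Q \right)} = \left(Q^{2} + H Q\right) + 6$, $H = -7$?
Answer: $-4$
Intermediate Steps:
$Y{\left(K \right)} = 1$
$G{\left(Q \right)} = 6 + Q^{2} - 7 Q$ ($G{\left(Q \right)} = \left(Q^{2} - 7 Q\right) + 6 = 6 + Q^{2} - 7 Q$)
$G{\left(2 \right)} Y{\left(s{\left(1 \right)} \right)} = \left(6 + 2^{2} - 14\right) 1 = \left(6 + 4 - 14\right) 1 = \left(-4\right) 1 = -4$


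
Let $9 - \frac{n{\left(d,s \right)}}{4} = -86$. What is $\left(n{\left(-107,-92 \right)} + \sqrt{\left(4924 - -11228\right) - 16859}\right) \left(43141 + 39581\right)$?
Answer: $31434360 + 82722 i \sqrt{707} \approx 3.1434 \cdot 10^{7} + 2.1995 \cdot 10^{6} i$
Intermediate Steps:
$n{\left(d,s \right)} = 380$ ($n{\left(d,s \right)} = 36 - -344 = 36 + 344 = 380$)
$\left(n{\left(-107,-92 \right)} + \sqrt{\left(4924 - -11228\right) - 16859}\right) \left(43141 + 39581\right) = \left(380 + \sqrt{\left(4924 - -11228\right) - 16859}\right) \left(43141 + 39581\right) = \left(380 + \sqrt{\left(4924 + 11228\right) - 16859}\right) 82722 = \left(380 + \sqrt{16152 - 16859}\right) 82722 = \left(380 + \sqrt{-707}\right) 82722 = \left(380 + i \sqrt{707}\right) 82722 = 31434360 + 82722 i \sqrt{707}$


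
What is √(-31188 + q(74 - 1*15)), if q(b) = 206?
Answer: I*√30982 ≈ 176.02*I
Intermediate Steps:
√(-31188 + q(74 - 1*15)) = √(-31188 + 206) = √(-30982) = I*√30982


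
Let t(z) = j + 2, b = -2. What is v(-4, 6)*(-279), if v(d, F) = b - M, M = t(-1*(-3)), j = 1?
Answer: 1395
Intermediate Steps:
t(z) = 3 (t(z) = 1 + 2 = 3)
M = 3
v(d, F) = -5 (v(d, F) = -2 - 1*3 = -2 - 3 = -5)
v(-4, 6)*(-279) = -5*(-279) = 1395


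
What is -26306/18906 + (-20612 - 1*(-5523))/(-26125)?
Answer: -200985808/246959625 ≈ -0.81384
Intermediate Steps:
-26306/18906 + (-20612 - 1*(-5523))/(-26125) = -26306*1/18906 + (-20612 + 5523)*(-1/26125) = -13153/9453 - 15089*(-1/26125) = -13153/9453 + 15089/26125 = -200985808/246959625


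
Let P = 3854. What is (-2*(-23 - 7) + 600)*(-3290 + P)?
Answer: 372240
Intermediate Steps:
(-2*(-23 - 7) + 600)*(-3290 + P) = (-2*(-23 - 7) + 600)*(-3290 + 3854) = (-2*(-30) + 600)*564 = (60 + 600)*564 = 660*564 = 372240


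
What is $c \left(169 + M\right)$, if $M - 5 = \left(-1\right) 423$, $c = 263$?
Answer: $-65487$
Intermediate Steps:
$M = -418$ ($M = 5 - 423 = -418$)
$c \left(169 + M\right) = 263 \left(169 - 418\right) = 263 \left(-249\right) = -65487$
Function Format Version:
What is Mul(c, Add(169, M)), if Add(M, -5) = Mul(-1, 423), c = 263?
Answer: -65487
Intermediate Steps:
M = -418 (M = Add(5, Mul(-1, 423)) = Add(5, -423) = -418)
Mul(c, Add(169, M)) = Mul(263, Add(169, -418)) = Mul(263, -249) = -65487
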